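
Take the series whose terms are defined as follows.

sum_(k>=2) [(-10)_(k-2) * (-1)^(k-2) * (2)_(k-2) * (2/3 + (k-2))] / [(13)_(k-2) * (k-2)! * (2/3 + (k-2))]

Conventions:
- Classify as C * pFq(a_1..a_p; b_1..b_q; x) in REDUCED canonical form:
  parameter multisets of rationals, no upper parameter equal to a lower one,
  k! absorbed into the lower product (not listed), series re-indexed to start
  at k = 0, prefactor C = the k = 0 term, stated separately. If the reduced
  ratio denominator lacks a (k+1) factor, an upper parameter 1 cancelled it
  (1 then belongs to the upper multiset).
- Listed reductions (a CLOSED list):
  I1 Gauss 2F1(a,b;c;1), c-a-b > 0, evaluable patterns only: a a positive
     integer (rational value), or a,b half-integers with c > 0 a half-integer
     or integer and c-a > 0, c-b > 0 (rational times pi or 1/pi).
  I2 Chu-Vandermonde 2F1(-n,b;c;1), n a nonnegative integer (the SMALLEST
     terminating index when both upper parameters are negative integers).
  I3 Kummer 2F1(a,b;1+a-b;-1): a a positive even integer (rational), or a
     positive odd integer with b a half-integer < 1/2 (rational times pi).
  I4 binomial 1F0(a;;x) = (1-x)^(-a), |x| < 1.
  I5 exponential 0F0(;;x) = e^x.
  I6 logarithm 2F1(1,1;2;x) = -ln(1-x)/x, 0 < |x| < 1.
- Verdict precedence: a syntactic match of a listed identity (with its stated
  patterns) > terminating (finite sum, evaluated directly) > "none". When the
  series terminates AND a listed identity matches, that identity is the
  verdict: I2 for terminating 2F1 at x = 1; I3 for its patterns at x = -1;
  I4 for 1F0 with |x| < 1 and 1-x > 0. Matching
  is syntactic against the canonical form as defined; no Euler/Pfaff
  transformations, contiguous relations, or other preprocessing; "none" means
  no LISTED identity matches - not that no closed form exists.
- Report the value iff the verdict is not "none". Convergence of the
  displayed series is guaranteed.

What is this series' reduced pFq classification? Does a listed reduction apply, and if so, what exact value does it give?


With C = 1: the canonical form is 2F1(-10, 2; 13; -1). Verdict: this is the Kummer evaluation I3 (x = -1; c = 13 equals 1+a-b for upper {-10, 2}: listed pattern). Hence: 6.

Structural cue: t_0 being 1, k + 2/3 divides numerator and denominator alike; C = 1 after cancelling.
Step ratio: r(k) = (-1) * (k-10) (k+2) / [(k+13) (k+1)] - rational in k. x = (-1); t_0 = 1; negate the roots.


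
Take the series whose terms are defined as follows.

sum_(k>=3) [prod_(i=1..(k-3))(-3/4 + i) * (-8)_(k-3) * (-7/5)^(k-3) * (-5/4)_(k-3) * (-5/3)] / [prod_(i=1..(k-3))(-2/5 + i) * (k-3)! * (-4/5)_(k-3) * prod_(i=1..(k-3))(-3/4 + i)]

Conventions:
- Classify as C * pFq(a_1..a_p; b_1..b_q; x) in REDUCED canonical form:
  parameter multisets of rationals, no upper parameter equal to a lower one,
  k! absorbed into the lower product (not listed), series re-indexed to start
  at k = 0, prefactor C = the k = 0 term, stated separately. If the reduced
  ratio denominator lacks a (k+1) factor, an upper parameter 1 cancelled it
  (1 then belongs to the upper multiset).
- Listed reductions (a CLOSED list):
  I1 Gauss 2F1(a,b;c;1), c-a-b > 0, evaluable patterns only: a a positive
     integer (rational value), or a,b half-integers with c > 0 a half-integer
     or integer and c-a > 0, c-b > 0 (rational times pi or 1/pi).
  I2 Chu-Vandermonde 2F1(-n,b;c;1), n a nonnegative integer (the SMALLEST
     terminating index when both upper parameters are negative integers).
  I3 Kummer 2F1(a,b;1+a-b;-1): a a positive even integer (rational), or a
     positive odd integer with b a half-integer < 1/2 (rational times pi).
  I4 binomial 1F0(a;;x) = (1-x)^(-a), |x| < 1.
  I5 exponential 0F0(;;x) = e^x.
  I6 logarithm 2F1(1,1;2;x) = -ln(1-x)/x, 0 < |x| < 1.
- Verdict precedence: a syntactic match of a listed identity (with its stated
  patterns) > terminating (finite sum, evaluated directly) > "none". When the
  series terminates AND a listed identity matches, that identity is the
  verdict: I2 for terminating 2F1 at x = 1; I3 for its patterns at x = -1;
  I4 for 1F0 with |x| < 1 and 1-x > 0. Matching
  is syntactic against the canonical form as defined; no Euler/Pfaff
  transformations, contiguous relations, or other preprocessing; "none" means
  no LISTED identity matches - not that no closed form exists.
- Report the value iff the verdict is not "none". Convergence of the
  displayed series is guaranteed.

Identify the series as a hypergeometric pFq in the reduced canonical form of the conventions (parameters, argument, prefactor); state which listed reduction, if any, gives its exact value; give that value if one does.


x = -7/5 here; the reduced form reads 2F2, upper {-8, -5/4}, lower {-4/5, 3/5}, C = -5/3. Verdict: terminating (-8 upstairs). 9 nonzero terms in all; added directly. Value: 221908585336442069645/691679746156658688.

Key step: t_0 being -5/3, the lower running product (prefactor -5/3) is a rising factorial.
Step ratio: r(k) = (-7/5) * (k-8) (k-5/4) / [(k-4/5) (k+3/5) (k+1)] ; factor over Q: parameters, x = (-7/5), and C = -5/3.


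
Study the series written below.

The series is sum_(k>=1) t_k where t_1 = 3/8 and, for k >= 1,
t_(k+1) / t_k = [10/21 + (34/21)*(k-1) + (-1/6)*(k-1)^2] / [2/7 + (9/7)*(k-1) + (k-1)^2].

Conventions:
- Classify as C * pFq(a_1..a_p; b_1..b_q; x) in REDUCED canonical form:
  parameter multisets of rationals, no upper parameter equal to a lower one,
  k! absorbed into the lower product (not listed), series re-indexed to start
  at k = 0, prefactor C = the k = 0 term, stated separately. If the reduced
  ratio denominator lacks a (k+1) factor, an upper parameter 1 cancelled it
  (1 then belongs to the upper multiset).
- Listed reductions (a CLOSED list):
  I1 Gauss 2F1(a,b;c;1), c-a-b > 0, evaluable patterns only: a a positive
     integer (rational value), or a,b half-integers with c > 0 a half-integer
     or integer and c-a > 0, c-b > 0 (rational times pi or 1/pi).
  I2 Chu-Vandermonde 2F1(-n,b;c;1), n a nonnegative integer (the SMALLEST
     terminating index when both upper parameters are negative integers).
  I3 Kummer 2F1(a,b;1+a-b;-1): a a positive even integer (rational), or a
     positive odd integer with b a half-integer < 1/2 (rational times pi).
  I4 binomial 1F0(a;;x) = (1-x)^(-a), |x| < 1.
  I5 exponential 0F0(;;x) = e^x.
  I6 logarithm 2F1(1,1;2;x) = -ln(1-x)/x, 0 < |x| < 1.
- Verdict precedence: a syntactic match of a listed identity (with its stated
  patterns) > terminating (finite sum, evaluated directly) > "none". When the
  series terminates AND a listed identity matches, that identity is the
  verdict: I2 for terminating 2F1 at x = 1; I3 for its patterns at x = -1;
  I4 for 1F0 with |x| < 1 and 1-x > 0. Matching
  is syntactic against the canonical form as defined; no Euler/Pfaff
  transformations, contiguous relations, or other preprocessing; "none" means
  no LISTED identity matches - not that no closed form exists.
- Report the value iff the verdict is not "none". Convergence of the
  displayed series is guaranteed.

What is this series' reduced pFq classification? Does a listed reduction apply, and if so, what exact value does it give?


Reduced: x = -1/6, 1F0, upper = {-10}, lower = {-}, C = 3/8. Verdict: this is the I4 binomial reduction (the 1F0 binomial series: exponent 10, x = -1/6). Sum: 282475249/161243136.

Key observation: t_0 = 3/8 here, and the parameter 2/7 appears in both the upper and lower lists and cancels.
Term ratio: r(k) = (-1/6) * (k-10) / [(k+1)] - poly over poly, x = (-1/6) from leading terms; C = 3/8 at k = 0.


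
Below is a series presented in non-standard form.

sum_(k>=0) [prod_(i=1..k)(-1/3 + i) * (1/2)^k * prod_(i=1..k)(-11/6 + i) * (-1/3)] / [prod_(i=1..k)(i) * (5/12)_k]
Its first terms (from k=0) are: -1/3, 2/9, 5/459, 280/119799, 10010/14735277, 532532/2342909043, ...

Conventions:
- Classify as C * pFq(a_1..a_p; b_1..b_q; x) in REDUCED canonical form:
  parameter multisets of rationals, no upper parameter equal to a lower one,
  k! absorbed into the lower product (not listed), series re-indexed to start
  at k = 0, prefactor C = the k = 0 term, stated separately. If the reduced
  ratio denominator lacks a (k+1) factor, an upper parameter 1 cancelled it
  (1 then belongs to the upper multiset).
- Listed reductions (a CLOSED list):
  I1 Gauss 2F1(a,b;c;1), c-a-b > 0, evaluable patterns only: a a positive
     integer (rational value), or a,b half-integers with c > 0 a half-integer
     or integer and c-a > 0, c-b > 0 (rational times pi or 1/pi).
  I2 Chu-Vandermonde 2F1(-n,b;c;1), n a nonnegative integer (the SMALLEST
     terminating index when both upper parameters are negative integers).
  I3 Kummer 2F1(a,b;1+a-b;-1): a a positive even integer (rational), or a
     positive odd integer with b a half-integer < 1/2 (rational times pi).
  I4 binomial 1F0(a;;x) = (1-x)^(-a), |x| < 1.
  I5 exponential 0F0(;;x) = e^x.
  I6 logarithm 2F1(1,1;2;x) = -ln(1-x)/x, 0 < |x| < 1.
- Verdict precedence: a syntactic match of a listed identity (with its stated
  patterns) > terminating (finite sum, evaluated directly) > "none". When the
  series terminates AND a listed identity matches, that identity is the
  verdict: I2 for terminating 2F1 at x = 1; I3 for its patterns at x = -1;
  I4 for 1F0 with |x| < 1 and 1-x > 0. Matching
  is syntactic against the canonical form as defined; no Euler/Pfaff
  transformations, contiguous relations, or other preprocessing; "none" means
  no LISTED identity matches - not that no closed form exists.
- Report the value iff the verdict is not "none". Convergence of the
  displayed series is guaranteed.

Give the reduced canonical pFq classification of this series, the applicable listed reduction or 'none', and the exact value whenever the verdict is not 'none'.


First insight: t_0 being -1/3, the product of the first k integers (C = -1/3, x = 1/2) is k!.
Adjacent-term ratio: r(k) = (1/2) * (k-5/6) (k+2/3) / [(k+5/12) (k+1)] - rational; roots negated = parameters, x = (1/2), C = -1/3.

At argument 1/2: a 2F1 with upper {-5/6, 2/3}, lower {5/12}, scaled by C = -1/3. Verdict: none - this 2F1 at x = 1/2 matches no listed pattern, and upper {-5/6, 2/3} holds no stopper.


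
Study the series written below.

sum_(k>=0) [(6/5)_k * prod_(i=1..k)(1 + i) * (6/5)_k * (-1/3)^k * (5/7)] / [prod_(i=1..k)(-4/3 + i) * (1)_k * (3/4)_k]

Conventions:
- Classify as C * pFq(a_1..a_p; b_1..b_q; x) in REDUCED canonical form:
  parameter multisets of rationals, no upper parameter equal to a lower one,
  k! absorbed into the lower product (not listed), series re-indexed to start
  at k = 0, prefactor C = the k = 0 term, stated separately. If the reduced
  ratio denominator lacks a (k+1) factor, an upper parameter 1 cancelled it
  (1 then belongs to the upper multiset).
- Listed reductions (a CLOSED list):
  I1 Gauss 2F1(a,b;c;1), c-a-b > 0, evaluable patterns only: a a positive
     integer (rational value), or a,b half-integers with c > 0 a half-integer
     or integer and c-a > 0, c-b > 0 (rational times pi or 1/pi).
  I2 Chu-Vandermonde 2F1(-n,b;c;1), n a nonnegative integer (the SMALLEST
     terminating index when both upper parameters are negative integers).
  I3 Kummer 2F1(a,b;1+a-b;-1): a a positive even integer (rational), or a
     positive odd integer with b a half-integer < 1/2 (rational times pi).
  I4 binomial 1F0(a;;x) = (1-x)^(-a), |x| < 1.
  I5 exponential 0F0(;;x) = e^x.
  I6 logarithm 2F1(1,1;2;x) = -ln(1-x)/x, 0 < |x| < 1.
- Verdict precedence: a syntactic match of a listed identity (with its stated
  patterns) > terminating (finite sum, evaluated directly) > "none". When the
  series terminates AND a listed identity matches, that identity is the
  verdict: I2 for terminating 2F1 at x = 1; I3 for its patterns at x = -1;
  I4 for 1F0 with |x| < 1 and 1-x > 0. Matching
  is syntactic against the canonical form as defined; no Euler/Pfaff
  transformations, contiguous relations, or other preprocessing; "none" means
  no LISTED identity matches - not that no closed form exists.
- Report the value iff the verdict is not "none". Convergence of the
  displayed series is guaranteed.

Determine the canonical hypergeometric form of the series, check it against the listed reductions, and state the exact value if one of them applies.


First insight: t_0 = 5/7 here, and the lower running product (C = 5/7) is a rising factorial.
Ratio: r(k) = (-1/3) * (k+6/5) (k+6/5) (k+2) / [(k-1/3) (k+3/4) (k+1)] - rational in k, leading ratio (-1/3); with t_0 = 5/7, classification follows.

With C = 5/7: the canonical form is 3F2(6/5, 6/5, 2; -1/3, 3/4; -1/3). Verdict: none - this 3F2 at x = -1/3 matches no listed pattern, and upper {6/5, 6/5, 2} holds no stopper.


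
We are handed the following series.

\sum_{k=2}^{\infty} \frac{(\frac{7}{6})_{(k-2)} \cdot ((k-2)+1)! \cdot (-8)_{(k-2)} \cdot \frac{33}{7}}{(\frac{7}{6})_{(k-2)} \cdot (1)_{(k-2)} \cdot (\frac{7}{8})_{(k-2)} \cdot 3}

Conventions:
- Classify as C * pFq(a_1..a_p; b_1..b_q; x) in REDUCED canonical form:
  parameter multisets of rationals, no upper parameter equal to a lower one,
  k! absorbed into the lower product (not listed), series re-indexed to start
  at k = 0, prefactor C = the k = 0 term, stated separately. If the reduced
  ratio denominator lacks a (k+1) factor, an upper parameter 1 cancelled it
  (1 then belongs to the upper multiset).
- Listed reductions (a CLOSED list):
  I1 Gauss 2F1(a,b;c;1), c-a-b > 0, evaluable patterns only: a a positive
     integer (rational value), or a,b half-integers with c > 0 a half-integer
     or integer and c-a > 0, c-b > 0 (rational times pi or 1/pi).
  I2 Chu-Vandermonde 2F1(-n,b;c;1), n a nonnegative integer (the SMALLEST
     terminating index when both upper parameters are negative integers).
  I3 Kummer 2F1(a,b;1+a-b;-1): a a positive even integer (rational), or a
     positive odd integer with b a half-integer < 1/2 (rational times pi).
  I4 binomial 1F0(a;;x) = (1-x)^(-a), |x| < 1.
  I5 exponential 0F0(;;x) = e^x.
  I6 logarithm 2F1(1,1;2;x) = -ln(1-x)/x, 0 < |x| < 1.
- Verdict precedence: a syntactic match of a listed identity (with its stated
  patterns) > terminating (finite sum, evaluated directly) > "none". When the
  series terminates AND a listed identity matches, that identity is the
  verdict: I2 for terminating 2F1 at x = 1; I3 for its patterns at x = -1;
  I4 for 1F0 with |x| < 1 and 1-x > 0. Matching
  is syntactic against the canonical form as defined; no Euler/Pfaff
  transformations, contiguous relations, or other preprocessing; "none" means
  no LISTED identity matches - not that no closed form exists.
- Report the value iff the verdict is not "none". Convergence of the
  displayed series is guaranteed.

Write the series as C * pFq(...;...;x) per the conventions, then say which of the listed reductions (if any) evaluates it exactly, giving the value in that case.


Key observation: t_0 = \frac{11}{7} here, and the factorial ratio (prefactor 11/7) (k+a-1)!/(a-1)! is a rising factorial (a)_k.
Ratio: r(k) = 1 * (k-8) (k+2) / [(k+\frac{7}{8}) (k+1)] - rational in k. x = 1; t_0 = \frac{11}{7}; negate the roots.

At argument 1: a 2F1 with upper {-8, 2}, lower {\frac{7}{8}}, scaled by C = \frac{11}{7}. Verdict (x = 1): the Chu-Vandermonde identity I2 applies (terminating 2F1 at x = 1 with n = 8, b = 2, c = \frac{7}{8}). Sum: \frac{1}{245}.


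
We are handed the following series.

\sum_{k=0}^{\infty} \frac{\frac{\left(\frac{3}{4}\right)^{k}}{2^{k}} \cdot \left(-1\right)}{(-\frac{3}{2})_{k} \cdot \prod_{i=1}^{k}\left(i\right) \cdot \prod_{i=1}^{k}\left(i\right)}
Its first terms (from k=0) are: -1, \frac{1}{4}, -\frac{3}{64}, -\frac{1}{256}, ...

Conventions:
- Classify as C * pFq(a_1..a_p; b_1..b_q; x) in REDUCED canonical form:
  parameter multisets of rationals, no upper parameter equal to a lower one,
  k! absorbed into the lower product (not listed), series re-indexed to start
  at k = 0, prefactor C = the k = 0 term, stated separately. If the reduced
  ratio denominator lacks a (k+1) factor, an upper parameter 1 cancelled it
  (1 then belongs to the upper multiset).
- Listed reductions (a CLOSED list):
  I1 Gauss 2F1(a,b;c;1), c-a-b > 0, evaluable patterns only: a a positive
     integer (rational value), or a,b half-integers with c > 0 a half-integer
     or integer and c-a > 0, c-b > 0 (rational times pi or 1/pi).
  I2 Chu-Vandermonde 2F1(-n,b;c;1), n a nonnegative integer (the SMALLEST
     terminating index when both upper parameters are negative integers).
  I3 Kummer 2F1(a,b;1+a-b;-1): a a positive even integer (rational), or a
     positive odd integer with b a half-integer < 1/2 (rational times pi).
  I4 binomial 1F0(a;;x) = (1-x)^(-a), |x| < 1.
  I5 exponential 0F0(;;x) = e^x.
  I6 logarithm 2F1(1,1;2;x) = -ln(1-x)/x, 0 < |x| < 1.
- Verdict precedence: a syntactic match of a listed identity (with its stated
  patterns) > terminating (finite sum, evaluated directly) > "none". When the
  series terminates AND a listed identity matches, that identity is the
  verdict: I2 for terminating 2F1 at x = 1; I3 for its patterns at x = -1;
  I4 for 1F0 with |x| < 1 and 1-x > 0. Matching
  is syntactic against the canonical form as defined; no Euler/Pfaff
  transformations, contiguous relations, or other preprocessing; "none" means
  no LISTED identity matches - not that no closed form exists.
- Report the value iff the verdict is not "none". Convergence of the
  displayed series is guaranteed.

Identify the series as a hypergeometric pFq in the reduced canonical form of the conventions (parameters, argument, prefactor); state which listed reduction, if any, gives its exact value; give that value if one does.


First insight: from the first term -1: the two k-th powers (prefactor -1) combine into one argument.
Adjacent-term ratio: r(k) = \frac{3}{8} * 1 / [(k-\frac{3}{2}) (k+1) (k+1)] - rational in k. x = \frac{3}{8}; t_0 = -1; negate the roots.

Canonical form: C = -1 times 0F2 with upper {-}, lower {-\frac{3}{2}, 1}, x = \frac{3}{8}. Verdict: none - at argument \frac{3}{8} the multisets {-} ; {-\frac{3}{2}, 1} match no listed identity.


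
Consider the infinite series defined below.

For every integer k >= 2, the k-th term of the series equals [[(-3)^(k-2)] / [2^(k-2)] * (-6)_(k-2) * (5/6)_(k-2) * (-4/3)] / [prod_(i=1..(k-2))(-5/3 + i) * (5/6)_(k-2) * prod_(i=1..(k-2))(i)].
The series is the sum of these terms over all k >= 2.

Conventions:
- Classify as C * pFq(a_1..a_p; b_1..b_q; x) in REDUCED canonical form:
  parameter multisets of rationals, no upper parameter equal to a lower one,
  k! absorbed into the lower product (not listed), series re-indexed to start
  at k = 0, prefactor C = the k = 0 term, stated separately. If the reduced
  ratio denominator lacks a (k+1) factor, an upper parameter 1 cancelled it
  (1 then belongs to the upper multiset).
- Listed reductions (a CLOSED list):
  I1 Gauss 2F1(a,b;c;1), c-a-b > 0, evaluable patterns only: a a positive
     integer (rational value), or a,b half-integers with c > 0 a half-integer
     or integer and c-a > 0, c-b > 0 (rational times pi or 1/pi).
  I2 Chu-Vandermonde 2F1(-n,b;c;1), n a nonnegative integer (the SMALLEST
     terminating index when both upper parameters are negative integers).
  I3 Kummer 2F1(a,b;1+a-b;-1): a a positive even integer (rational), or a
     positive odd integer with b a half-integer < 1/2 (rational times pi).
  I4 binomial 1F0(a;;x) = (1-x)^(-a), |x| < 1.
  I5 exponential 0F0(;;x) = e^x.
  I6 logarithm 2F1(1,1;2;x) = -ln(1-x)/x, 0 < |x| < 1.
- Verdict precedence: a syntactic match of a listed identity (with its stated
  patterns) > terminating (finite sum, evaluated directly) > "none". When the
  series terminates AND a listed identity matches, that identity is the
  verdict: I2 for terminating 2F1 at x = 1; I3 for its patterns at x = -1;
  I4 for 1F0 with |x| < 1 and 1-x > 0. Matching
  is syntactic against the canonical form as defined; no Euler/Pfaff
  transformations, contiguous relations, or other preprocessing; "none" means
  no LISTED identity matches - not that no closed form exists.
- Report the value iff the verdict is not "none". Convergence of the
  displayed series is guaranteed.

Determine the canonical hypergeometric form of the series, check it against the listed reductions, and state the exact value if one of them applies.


The series (x = -3/2) is 1F1: upper {-6}, lower {-2/3}, prefactor -4/3. Verdict: terminating. (-6)_k vanishes past k = 6, leaving a 7-term sum, computed directly. Its exact value is 48729377/69888.

Structural cue: with t_0 = -4/3, the product of the first k integers (C = -4/3, x = -3/2) is k!.
Adjacent-term ratio: r(k) = (-3/2) * (k-6) / [(k-2/3) (k+1)] ; factor over Q: parameters, x = (-3/2), and C = -4/3.


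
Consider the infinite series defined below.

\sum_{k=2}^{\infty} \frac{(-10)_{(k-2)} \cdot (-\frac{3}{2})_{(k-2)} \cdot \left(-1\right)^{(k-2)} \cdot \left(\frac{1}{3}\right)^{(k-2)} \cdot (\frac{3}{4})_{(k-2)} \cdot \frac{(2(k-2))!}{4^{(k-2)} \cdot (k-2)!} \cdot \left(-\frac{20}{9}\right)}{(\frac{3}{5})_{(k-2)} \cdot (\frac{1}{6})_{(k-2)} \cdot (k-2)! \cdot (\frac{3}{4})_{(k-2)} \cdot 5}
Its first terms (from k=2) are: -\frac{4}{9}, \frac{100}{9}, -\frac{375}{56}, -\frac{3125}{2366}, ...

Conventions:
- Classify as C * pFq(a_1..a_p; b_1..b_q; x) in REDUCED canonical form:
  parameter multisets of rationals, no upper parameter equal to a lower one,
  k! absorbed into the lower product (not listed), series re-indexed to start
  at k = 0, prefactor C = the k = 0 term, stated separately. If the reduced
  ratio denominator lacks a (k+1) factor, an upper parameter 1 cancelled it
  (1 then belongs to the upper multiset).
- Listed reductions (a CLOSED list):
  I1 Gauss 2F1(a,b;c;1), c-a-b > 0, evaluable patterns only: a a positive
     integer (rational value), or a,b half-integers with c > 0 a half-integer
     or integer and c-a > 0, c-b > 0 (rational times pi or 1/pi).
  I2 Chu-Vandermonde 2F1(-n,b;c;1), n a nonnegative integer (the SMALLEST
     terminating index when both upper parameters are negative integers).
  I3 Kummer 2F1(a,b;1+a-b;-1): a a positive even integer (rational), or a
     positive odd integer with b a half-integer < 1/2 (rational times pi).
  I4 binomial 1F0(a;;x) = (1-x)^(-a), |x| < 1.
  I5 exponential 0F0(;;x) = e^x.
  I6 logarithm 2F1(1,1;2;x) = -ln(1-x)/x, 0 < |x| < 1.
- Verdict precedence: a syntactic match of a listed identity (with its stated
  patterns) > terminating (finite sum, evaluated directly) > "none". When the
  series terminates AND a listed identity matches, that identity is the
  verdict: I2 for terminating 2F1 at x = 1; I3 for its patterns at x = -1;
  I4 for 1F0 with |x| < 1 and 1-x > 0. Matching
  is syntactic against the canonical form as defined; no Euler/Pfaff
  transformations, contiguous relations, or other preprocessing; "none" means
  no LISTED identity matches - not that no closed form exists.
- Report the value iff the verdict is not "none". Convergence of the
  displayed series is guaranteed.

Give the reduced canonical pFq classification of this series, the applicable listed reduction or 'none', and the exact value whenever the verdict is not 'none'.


Prefactor -\frac{4}{9}, argument -\frac{1}{3}: 3F2 with upper {-10, -\frac{3}{2}, \frac{1}{2}} over lower {\frac{1}{6}, \frac{3}{5}}. Verdict: terminating - upper -10 stops the sum at k = 10; the 11 terms are added exactly. Hence: \frac{167705166955555004313}{76451862358696394752}.

Structural cue: with t_0 = -\frac{4}{9}, the parameter 3/4 appears in both the upper and lower lists and cancels.
Term ratio: r(k) = -\frac{1}{3} * (k-10) (k-\frac{3}{2}) (k+\frac{1}{2}) / [(k+\frac{1}{6}) (k+\frac{3}{5}) (k+1)] - rational; roots negated = parameters, x = -\frac{1}{3}, C = -\frac{4}{9}.


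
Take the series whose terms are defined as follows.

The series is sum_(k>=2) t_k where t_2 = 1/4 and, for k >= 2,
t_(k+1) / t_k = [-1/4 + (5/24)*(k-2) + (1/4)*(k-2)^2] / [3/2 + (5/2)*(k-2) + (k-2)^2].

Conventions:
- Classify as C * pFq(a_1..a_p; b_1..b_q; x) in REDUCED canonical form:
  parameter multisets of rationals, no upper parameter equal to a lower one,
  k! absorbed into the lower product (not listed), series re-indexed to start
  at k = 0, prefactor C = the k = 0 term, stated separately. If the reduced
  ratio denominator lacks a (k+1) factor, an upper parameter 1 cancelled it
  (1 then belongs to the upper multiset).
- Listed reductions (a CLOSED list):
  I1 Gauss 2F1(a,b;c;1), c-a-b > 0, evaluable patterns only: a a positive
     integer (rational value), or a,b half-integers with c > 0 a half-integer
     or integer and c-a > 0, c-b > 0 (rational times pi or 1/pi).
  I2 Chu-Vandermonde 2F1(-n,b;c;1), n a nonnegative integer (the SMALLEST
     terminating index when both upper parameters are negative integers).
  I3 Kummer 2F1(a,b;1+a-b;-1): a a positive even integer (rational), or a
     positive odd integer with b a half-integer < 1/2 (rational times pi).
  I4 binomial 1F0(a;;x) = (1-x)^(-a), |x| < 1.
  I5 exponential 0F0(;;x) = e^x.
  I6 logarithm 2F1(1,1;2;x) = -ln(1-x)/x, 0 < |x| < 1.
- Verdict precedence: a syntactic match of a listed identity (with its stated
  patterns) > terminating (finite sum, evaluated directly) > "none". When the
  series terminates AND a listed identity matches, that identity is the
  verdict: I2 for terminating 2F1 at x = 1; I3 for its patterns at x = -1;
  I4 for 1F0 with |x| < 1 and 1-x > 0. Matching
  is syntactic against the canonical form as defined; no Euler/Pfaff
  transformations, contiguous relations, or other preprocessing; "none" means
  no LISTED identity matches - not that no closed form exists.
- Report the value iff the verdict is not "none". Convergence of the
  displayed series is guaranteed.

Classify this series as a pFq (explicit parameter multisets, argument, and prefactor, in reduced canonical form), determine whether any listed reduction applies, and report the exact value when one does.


Prefactor 1/4, argument 1/4: 1F0 with upper {-2/3} over lower {-}. Verdict: this is binomial (I4) (the 1F0 binomial series: exponent 2/3, x = 1/4). Its exact value is (1/4) * (3/4)^(2/3).

Key step: t_0 = 1/4 here, and the ratio is unreduced: k + 3/2 divides both sides (prefactor 1/4).
Consecutive-term ratio: r(k) = (1/4) * (k-2/3) / [(k+1)] - rational in k. x = (1/4); t_0 = 1/4; negate the roots.


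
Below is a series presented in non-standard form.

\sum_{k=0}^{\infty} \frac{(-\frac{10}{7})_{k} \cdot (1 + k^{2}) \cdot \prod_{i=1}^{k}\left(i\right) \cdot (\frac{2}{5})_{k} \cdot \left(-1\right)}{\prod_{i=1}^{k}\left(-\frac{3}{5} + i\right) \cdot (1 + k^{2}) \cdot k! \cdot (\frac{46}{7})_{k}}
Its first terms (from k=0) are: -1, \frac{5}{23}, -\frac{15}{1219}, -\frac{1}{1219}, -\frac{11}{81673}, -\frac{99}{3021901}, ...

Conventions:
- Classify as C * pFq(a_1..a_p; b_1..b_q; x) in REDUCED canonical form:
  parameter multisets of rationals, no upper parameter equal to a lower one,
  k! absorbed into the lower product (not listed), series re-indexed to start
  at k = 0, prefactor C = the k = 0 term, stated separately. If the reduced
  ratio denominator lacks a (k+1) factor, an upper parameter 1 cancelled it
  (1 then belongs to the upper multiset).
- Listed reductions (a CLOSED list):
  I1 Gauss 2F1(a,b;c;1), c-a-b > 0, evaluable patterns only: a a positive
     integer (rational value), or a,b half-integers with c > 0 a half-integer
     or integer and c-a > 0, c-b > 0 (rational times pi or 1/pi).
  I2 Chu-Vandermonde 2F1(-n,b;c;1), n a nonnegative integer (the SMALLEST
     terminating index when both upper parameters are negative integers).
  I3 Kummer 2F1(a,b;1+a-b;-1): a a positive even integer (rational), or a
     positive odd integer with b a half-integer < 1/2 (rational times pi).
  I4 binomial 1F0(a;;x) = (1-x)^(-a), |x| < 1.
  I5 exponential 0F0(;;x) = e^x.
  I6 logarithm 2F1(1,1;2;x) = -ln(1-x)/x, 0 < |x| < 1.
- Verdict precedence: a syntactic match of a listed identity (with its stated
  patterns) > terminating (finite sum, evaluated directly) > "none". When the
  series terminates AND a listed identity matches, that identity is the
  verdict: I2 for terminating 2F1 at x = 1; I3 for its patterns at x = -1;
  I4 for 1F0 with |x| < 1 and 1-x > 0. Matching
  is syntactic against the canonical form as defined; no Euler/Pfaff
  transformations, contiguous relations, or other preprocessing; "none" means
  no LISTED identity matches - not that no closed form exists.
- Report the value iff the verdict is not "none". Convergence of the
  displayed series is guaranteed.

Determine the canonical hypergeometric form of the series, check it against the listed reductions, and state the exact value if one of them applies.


x = 1 here; the reduced form reads 2F1, upper {-\frac{10}{7}, 1}, lower {\frac{46}{7}}, C = -1. Verdict (x = 1): the Gauss summation I1 applies (x = 1: the Gamma ratio telescopes since c-a-b = 7 > 0 and a = 1 in Z>0). Hence: -\frac{39}{49}.

The tell: x = 1 and the factor k^2 + 1 cancels (top and bottom), leaving C = -1.
Adjacent-term ratio: r(k) = 1 * (k-\frac{10}{7}) (k+1) / [(k+\frac{46}{7}) (k+1)] - rational; roots negated = parameters, x = 1, C = -1.


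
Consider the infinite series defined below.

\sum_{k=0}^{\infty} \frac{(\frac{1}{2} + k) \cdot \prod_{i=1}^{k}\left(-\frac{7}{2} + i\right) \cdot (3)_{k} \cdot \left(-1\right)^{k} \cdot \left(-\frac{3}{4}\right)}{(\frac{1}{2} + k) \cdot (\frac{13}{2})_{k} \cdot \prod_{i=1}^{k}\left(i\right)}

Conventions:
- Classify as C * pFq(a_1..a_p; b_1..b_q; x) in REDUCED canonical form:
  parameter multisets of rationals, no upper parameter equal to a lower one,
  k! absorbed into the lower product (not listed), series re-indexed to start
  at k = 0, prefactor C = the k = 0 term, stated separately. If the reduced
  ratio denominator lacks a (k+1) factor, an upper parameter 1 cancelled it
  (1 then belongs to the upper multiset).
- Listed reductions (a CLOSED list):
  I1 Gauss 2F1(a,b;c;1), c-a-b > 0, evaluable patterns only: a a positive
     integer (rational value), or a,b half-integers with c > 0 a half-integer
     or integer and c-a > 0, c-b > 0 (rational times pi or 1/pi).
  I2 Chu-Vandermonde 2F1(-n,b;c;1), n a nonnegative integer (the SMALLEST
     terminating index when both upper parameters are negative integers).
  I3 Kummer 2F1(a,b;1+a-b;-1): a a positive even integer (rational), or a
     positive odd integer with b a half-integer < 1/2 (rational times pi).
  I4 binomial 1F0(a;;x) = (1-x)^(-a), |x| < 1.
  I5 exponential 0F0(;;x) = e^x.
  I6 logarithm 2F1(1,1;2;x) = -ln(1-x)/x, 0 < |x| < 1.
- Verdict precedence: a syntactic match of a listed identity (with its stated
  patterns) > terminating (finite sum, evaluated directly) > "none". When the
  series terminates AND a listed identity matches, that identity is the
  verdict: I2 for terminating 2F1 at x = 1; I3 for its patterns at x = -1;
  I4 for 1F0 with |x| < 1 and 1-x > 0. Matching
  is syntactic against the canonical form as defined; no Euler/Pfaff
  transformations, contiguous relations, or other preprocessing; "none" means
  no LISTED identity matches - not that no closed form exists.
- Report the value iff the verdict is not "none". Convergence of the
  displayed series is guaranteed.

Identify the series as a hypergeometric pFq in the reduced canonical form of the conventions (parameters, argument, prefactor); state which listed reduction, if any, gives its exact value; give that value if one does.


Key observation: x = -1 and the factor k + 1/2 cancels (top and bottom), leaving prefactor -3/4.
Adjacent-term ratio: r(k) = -1 * (k-\frac{5}{2}) (k+3) / [(k+\frac{13}{2}) (k+1)] ; factor over Q: parameters, x = -1, and C = -\frac{3}{4}.

Prefactor -\frac{3}{4}, argument -1: 2F1 with upper {-\frac{5}{2}, 3} over lower {\frac{13}{2}}. Verdict: this is Kummer (I3) (x = -1; c = \frac{13}{2} equals 1+a-b for upper {-\frac{5}{2}, 3}: listed pattern). Exact value: \left(-\frac{10395}{16384}\right) \cdot \pi.


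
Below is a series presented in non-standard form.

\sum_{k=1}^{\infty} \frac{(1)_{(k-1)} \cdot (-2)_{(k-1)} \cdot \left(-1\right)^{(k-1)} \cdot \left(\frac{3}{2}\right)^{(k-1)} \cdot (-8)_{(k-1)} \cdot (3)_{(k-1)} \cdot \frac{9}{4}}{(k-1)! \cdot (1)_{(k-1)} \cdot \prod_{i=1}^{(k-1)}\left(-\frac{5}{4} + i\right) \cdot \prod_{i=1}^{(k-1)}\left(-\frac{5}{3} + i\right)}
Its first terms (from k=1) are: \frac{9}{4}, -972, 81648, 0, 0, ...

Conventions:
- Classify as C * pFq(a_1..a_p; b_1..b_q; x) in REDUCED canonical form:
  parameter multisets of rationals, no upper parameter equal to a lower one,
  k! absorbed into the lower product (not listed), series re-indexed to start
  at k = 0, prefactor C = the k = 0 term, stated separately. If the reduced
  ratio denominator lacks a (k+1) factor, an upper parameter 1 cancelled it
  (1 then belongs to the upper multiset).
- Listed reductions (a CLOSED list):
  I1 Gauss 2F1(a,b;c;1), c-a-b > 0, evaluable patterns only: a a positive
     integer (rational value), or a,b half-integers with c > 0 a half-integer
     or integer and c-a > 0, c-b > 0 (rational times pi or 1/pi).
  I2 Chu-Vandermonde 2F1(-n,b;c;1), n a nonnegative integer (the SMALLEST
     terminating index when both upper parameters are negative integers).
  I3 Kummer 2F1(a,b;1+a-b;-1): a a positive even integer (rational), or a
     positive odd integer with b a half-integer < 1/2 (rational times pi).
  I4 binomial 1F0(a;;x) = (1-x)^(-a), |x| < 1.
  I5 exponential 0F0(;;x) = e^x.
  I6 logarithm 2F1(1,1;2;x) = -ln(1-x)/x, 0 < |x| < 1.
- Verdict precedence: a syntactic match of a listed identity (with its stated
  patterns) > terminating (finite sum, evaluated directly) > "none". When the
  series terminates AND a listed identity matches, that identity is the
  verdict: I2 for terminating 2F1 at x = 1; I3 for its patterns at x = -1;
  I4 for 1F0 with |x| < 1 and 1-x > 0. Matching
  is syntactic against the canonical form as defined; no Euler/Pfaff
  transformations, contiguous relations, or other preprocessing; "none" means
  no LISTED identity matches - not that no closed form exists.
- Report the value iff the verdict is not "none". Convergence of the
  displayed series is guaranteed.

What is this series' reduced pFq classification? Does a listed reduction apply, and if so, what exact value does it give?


x = -\frac{3}{2} here; the reduced form reads 3F2, upper {-8, -2, 3}, lower {-\frac{2}{3}, -\frac{1}{4}}, C = \frac{9}{4}. Verdict: terminating - the sum ends at index 2 because -2 is a negative integer; exact evaluation follows. Value: \frac{322713}{4}.

First insight: with t_0 = \frac{9}{4}, the lower running product (C = 9/4, x = -3/2) is a rising factorial.
Term ratio: r(k) = -\frac{3}{2} * (k-8) (k-2) (k+3) / [(k-\frac{2}{3}) (k-\frac{1}{4}) (k+1)] - rational in k. x = -\frac{3}{2}; t_0 = \frac{9}{4}; negate the roots.


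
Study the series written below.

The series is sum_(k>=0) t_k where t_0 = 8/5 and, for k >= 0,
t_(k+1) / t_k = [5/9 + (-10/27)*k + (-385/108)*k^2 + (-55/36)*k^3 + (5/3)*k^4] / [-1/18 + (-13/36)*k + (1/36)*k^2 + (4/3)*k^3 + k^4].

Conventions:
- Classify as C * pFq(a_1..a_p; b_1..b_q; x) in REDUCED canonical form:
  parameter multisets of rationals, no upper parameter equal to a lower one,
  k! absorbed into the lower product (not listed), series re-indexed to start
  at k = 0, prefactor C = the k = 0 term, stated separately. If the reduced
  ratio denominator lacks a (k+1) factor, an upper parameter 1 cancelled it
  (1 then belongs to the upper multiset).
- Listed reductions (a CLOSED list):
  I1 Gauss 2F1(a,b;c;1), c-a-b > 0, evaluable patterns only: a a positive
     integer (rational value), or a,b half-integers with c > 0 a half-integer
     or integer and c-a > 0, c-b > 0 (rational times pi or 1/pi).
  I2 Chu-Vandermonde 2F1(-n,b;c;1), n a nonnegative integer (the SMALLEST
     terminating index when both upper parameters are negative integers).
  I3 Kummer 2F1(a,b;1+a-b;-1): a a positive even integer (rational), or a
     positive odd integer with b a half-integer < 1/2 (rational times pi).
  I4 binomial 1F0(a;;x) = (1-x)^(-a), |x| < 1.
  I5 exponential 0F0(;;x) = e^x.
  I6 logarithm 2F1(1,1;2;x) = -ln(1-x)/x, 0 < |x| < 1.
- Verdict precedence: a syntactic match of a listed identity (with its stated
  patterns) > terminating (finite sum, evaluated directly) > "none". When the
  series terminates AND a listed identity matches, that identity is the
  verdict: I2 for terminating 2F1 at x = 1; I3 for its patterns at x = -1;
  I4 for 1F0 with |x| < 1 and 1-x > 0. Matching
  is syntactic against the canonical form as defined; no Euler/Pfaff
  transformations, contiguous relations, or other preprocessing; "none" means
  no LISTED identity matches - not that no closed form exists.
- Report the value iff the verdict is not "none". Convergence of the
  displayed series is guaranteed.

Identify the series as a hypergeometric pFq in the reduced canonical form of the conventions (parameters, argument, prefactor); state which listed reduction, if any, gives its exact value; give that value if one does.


Structural cue: from the first term 8/5: roots of the ratio polynomials (prefactor 8/5) are the negated parameters.
Ratio: r(k) = (5/3) * (k-2) (k-1/3) (k+3/4) / [(k-1/2) (k+1/6) (k+1)] - rational in k, leading ratio (5/3); with t_0 = 8/5, classification follows.

The series (x = 5/3) is 3F2: upper {-2, -1/3, 3/4}, lower {-1/2, 1/6}, prefactor 8/5. Verdict: terminating at k = 2: the factor (-2)_k kills every later term; summing the 3 survivors is exact. Hence: 184/15.


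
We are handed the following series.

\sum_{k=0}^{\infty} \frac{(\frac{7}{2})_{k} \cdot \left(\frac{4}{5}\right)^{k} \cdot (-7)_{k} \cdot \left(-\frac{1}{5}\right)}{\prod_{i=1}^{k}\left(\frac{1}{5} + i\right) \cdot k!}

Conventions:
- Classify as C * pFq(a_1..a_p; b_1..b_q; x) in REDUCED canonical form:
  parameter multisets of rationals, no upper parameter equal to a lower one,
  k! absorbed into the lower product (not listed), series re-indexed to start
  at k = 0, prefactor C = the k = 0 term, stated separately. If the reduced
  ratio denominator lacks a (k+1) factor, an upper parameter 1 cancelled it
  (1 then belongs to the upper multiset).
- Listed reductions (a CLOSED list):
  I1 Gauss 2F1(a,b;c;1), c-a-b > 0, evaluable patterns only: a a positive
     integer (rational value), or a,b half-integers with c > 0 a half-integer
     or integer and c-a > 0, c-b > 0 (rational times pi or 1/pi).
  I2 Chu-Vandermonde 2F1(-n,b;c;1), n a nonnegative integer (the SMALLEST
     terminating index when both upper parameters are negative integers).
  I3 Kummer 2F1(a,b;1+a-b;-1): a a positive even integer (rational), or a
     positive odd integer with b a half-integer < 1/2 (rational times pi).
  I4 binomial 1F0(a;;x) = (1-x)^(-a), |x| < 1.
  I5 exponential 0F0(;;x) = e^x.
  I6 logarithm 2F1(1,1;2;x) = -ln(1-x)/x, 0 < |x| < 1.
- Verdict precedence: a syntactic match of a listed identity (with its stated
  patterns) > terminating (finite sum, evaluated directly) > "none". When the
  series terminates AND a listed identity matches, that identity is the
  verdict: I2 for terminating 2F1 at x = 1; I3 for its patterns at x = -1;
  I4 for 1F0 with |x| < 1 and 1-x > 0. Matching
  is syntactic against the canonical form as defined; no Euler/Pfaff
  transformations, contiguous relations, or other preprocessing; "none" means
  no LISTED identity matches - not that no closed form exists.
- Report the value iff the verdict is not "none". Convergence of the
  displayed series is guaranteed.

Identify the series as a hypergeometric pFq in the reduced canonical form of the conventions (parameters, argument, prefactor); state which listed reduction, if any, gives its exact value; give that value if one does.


Prefactor -\frac{1}{5}, argument \frac{4}{5}: 2F1 with upper {-7, \frac{7}{2}} over lower {\frac{6}{5}}. Verdict: terminating. With -7 upstairs the series is a 8-term polynomial sum; evaluated term by term. Hence: \frac{1}{1364}.

The tell: x = \frac{4}{5} and the lower running product (C = -1/5, x = 4/5) is a rising factorial.
Step ratio: r(k) = \frac{4}{5} * (k-7) (k+\frac{7}{2}) / [(k+\frac{6}{5}) (k+1)] ; factor over Q: parameters, x = \frac{4}{5}, and C = -\frac{1}{5}.


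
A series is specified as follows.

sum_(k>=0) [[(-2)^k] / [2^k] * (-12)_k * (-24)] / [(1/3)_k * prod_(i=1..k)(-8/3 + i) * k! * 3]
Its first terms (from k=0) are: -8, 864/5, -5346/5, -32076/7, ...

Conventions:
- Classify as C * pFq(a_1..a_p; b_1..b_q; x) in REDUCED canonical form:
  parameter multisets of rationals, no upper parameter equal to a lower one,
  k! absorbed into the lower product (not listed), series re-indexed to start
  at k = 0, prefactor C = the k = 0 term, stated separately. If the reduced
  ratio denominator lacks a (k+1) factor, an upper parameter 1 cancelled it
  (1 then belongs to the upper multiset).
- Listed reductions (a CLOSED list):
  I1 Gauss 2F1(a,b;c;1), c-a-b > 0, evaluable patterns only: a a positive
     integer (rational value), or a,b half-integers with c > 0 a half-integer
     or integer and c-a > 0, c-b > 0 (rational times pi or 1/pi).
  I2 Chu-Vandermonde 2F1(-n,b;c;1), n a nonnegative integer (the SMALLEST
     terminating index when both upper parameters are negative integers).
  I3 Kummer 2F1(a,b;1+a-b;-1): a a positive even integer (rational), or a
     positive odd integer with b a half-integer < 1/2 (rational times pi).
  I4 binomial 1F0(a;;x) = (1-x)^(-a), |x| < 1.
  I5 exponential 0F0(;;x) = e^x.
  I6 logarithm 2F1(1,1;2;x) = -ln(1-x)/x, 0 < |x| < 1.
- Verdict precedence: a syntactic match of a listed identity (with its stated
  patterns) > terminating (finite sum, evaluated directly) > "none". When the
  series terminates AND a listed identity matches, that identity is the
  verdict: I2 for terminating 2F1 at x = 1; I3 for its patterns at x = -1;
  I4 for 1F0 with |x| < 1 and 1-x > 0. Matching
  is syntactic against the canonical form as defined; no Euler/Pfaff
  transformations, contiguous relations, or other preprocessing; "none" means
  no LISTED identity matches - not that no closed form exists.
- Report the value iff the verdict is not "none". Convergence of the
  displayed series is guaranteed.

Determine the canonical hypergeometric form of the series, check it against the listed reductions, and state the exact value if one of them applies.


This is -8 * 1F2(-12; -5/3, 1/3; -1) in reduced canonical form. Verdict: terminating - no listed pattern fits, but -12 in the upper list cuts the series at k = 12; direct evaluation. Sum: -3136689791774082064821068497/382597387391098880000000.

The tell: t_0 being -8, the two k-th powers (C = -8, x = -1) combine into one argument.
Term ratio: r(k) = (-1) * (k-12) / [(k-5/3) (k+1/3) (k+1)] ; factor over Q: parameters, x = (-1), and C = -8.
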